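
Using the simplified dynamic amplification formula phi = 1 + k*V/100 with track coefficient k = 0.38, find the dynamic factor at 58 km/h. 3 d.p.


phi = 1 + k * V / 100
phi = 1 + 0.38 * 58 / 100
phi = 1 + 0.2204
phi = 1.220

1.220


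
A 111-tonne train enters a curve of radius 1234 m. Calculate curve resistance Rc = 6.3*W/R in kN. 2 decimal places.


Rc = 6.3 * W / R
Rc = 6.3 * 111 / 1234
Rc = 699.3 / 1234
Rc = 0.57 kN

0.57


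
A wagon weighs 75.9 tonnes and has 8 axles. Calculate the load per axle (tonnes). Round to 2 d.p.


Load per axle = total weight / number of axles
Load = 75.9 / 8
Load = 9.49 tonnes

9.49


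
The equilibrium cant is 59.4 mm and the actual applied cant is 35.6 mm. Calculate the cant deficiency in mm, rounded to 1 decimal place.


Cant deficiency = equilibrium cant - actual cant
CD = 59.4 - 35.6
CD = 23.8 mm

23.8


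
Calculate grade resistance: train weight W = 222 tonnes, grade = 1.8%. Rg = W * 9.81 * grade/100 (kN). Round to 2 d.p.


Rg = W * 9.81 * grade / 100
Rg = 222 * 9.81 * 1.8 / 100
Rg = 2177.82 * 0.018
Rg = 39.20 kN

39.20


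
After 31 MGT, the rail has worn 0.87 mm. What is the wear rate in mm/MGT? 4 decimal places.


Wear rate = total wear / cumulative tonnage
Rate = 0.87 / 31
Rate = 0.0281 mm/MGT

0.0281


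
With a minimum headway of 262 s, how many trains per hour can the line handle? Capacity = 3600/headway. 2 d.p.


Capacity = 3600 / headway
Capacity = 3600 / 262
Capacity = 13.74 trains/hour

13.74


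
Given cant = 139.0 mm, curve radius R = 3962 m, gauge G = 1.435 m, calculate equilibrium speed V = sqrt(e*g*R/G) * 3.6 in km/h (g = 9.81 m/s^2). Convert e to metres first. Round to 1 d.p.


Convert cant: e = 139.0 mm = 0.1390 m
V_ms = sqrt(0.1390 * 9.81 * 3962 / 1.435)
V_ms = sqrt(3764.838732) = 61.3583 m/s
V = 61.3583 * 3.6 = 220.9 km/h

220.9


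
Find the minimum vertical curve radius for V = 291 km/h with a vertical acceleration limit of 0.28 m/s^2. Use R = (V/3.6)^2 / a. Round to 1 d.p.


Convert speed: V = 291 / 3.6 = 80.8333 m/s
V^2 = 6534.0278 m^2/s^2
R_v = 6534.0278 / 0.28
R_v = 23335.8 m

23335.8


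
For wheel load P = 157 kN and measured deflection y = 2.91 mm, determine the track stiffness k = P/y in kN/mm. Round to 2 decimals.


Track stiffness k = P / y
k = 157 / 2.91
k = 53.95 kN/mm

53.95


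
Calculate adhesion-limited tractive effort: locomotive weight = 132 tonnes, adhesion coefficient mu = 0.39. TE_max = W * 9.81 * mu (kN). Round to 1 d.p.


TE_max = W * g * mu
TE_max = 132 * 9.81 * 0.39
TE_max = 1294.92 * 0.39
TE_max = 505.0 kN

505.0


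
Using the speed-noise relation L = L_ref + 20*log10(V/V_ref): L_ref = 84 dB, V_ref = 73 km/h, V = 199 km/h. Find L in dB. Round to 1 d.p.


V/V_ref = 199 / 73 = 2.726027
log10(2.726027) = 0.43553
20 * 0.43553 = 8.7106
L = 84 + 8.7106 = 92.7 dB

92.7


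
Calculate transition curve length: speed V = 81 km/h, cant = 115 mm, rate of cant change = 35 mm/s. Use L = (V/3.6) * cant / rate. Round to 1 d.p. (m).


Convert speed: V = 81 / 3.6 = 22.5 m/s
L = 22.5 * 115 / 35
L = 2587.5 / 35
L = 73.9 m

73.9


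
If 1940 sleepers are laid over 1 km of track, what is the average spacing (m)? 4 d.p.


Spacing = 1000 m / number of sleepers
Spacing = 1000 / 1940
Spacing = 0.5155 m

0.5155


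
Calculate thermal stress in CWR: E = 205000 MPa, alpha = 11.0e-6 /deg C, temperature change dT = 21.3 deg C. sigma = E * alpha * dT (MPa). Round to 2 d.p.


sigma = E * alpha * dT
sigma = 205000 * 11.0e-6 * 21.3
sigma = 2.255 * 21.3
sigma = 48.03 MPa

48.03


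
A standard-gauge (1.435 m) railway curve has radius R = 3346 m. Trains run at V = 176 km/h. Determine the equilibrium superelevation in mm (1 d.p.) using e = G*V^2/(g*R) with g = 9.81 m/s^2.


Convert speed: V = 176 / 3.6 = 48.8889 m/s
Apply formula: e = 1.435 * 48.8889^2 / (9.81 * 3346)
e = 1.435 * 2390.1235 / 32824.26
e = 0.104491 m = 104.5 mm

104.5


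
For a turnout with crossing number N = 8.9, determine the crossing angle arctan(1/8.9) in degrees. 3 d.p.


1/N = 1/8.9 = 0.11236
angle = arctan(0.11236) = 0.11189 rad
angle = 0.11189 * 180/pi = 6.411 degrees

6.411


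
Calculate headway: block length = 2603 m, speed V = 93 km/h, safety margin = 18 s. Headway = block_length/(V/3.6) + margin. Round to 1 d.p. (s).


V = 93 / 3.6 = 25.8333 m/s
Block traversal time = 2603 / 25.8333 = 100.7613 s
Headway = 100.7613 + 18
Headway = 118.8 s

118.8


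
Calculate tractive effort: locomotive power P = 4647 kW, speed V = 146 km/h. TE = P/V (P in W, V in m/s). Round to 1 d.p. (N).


Convert: P = 4647 kW = 4647000 W
V = 146 / 3.6 = 40.5556 m/s
TE = 4647000 / 40.5556
TE = 114583.6 N

114583.6


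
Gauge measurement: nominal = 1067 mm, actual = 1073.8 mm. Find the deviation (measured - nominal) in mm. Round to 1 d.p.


Deviation = measured - nominal
Deviation = 1073.8 - 1067
Deviation = 6.8 mm

6.8


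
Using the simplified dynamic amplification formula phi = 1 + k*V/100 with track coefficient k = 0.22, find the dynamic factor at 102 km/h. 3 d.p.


phi = 1 + k * V / 100
phi = 1 + 0.22 * 102 / 100
phi = 1 + 0.2244
phi = 1.224

1.224


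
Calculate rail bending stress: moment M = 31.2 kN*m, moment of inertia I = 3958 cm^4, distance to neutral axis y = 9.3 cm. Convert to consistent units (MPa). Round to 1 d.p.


Convert units:
M = 31.2 kN*m = 31200000 N*mm
y = 9.3 cm = 93 mm
I = 3958 cm^4 = 39580000 mm^4
sigma = 31200000 * 93 / 39580000
sigma = 73.3 MPa

73.3


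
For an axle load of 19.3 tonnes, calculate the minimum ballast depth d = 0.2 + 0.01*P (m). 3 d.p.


d = 0.2 + 0.01 * 19.3
d = 0.2 + 0.193
d = 0.393 m

0.393


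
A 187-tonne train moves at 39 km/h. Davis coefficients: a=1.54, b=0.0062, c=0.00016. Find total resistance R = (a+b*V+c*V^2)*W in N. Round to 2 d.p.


b*V = 0.0062 * 39 = 0.2418
c*V^2 = 0.00016 * 1521 = 0.24336
R_per_t = 1.54 + 0.2418 + 0.24336 = 2.02516 N/t
R_total = 2.02516 * 187 = 378.70 N

378.70


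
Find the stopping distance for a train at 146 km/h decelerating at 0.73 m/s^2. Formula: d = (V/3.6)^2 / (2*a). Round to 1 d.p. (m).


Convert speed: V = 146 / 3.6 = 40.5556 m/s
V^2 = 1644.7531
d = 1644.7531 / (2 * 0.73)
d = 1644.7531 / 1.46
d = 1126.5 m

1126.5


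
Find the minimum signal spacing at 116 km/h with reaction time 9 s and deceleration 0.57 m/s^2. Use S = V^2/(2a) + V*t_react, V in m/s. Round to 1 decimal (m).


V = 116 / 3.6 = 32.2222 m/s
Braking distance = 32.2222^2 / (2*0.57) = 910.7646 m
Sighting distance = 32.2222 * 9 = 290.0 m
S = 910.7646 + 290.0 = 1200.8 m

1200.8


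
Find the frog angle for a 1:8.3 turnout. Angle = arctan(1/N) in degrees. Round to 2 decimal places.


1/N = 1/8.3 = 0.120482
angle = arctan(0.120482) = 0.119904 rad
angle = 0.119904 * 180/pi = 6.87 degrees

6.87


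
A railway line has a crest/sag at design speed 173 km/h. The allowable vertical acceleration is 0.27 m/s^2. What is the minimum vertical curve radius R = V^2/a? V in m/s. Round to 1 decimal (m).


Convert speed: V = 173 / 3.6 = 48.0556 m/s
V^2 = 2309.3364 m^2/s^2
R_v = 2309.3364 / 0.27
R_v = 8553.1 m

8553.1


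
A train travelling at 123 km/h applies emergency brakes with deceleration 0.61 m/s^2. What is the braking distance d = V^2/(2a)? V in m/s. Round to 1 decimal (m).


Convert speed: V = 123 / 3.6 = 34.1667 m/s
V^2 = 1167.3611
d = 1167.3611 / (2 * 0.61)
d = 1167.3611 / 1.22
d = 956.9 m

956.9


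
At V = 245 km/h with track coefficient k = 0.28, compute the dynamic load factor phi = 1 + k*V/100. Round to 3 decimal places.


phi = 1 + k * V / 100
phi = 1 + 0.28 * 245 / 100
phi = 1 + 0.686
phi = 1.686

1.686


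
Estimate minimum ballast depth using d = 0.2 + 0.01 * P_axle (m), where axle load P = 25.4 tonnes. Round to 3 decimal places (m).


d = 0.2 + 0.01 * 25.4
d = 0.2 + 0.254
d = 0.454 m

0.454


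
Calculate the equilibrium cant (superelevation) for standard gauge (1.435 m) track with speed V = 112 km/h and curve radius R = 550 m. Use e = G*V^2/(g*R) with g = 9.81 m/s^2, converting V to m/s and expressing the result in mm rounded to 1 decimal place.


Convert speed: V = 112 / 3.6 = 31.1111 m/s
Apply formula: e = 1.435 * 31.1111^2 / (9.81 * 550)
e = 1.435 * 967.9012 / 5395.5
e = 0.257425 m = 257.4 mm

257.4


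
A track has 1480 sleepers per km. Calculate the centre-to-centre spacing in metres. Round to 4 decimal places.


Spacing = 1000 m / number of sleepers
Spacing = 1000 / 1480
Spacing = 0.6757 m

0.6757


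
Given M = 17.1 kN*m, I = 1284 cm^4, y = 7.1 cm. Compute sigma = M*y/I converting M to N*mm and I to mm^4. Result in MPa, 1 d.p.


Convert units:
M = 17.1 kN*m = 17100000 N*mm
y = 7.1 cm = 71 mm
I = 1284 cm^4 = 12840000 mm^4
sigma = 17100000 * 71 / 12840000
sigma = 94.6 MPa

94.6


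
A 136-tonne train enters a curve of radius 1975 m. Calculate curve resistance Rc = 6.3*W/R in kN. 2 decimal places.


Rc = 6.3 * W / R
Rc = 6.3 * 136 / 1975
Rc = 856.8 / 1975
Rc = 0.43 kN

0.43


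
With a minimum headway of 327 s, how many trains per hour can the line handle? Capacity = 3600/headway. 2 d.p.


Capacity = 3600 / headway
Capacity = 3600 / 327
Capacity = 11.01 trains/hour

11.01


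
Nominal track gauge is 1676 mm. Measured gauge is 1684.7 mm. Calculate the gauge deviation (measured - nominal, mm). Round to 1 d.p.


Deviation = measured - nominal
Deviation = 1684.7 - 1676
Deviation = 8.7 mm

8.7


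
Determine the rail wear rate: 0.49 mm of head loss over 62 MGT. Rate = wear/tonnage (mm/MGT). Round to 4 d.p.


Wear rate = total wear / cumulative tonnage
Rate = 0.49 / 62
Rate = 0.0079 mm/MGT

0.0079


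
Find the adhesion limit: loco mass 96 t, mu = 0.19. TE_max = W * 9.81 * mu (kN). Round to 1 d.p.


TE_max = W * g * mu
TE_max = 96 * 9.81 * 0.19
TE_max = 941.76 * 0.19
TE_max = 178.9 kN

178.9


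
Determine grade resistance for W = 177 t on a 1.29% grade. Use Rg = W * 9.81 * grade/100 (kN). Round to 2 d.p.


Rg = W * 9.81 * grade / 100
Rg = 177 * 9.81 * 1.29 / 100
Rg = 1736.37 * 0.0129
Rg = 22.40 kN

22.40


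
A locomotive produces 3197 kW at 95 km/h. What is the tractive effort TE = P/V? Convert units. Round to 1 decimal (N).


Convert: P = 3197 kW = 3197000 W
V = 95 / 3.6 = 26.3889 m/s
TE = 3197000 / 26.3889
TE = 121149.5 N

121149.5


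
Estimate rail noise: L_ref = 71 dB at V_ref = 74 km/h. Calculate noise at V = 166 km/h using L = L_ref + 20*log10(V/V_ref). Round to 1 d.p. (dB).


V/V_ref = 166 / 74 = 2.243243
log10(2.243243) = 0.350876
20 * 0.350876 = 7.0175
L = 71 + 7.0175 = 78.0 dB

78.0


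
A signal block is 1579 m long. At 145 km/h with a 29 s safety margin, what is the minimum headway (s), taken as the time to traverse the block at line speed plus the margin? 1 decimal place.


V = 145 / 3.6 = 40.2778 m/s
Block traversal time = 1579 / 40.2778 = 39.2028 s
Headway = 39.2028 + 29
Headway = 68.2 s

68.2


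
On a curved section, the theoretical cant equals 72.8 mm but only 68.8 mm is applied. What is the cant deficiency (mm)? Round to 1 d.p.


Cant deficiency = equilibrium cant - actual cant
CD = 72.8 - 68.8
CD = 4.0 mm

4.0


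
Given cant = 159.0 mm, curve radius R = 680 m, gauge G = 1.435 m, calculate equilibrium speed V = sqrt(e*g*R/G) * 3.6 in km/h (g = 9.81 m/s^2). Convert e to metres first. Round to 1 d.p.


Convert cant: e = 159.0 mm = 0.1590 m
V_ms = sqrt(0.1590 * 9.81 * 680 / 1.435)
V_ms = sqrt(739.133937) = 27.187 m/s
V = 27.187 * 3.6 = 97.9 km/h

97.9


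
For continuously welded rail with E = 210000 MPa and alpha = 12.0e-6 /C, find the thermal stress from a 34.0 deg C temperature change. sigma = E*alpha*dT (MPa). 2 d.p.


sigma = E * alpha * dT
sigma = 210000 * 12.0e-6 * 34.0
sigma = 2.52 * 34.0
sigma = 85.68 MPa

85.68


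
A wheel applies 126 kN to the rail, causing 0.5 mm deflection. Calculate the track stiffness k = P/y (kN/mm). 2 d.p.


Track stiffness k = P / y
k = 126 / 0.5
k = 252.00 kN/mm

252.00


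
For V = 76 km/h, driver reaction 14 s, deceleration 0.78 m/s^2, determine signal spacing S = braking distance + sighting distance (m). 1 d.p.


V = 76 / 3.6 = 21.1111 m/s
Braking distance = 21.1111^2 / (2*0.78) = 285.6917 m
Sighting distance = 21.1111 * 14 = 295.5556 m
S = 285.6917 + 295.5556 = 581.2 m

581.2


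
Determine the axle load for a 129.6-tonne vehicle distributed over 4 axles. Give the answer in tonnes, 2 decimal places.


Load per axle = total weight / number of axles
Load = 129.6 / 4
Load = 32.40 tonnes

32.40


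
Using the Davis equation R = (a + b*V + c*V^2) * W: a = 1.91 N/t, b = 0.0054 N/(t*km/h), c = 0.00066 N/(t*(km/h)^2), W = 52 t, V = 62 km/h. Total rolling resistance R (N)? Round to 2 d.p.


b*V = 0.0054 * 62 = 0.3348
c*V^2 = 0.00066 * 3844 = 2.53704
R_per_t = 1.91 + 0.3348 + 2.53704 = 4.78184 N/t
R_total = 4.78184 * 52 = 248.66 N

248.66


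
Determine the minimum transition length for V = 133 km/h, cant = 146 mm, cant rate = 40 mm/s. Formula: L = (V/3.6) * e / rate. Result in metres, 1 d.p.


Convert speed: V = 133 / 3.6 = 36.9444 m/s
L = 36.9444 * 146 / 40
L = 5393.8889 / 40
L = 134.8 m

134.8


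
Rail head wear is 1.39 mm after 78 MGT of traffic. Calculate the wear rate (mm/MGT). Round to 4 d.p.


Wear rate = total wear / cumulative tonnage
Rate = 1.39 / 78
Rate = 0.0178 mm/MGT

0.0178


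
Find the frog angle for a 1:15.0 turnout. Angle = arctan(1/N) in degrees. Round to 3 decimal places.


1/N = 1/15.0 = 0.066667
angle = arctan(0.066667) = 0.066568 rad
angle = 0.066568 * 180/pi = 3.814 degrees

3.814


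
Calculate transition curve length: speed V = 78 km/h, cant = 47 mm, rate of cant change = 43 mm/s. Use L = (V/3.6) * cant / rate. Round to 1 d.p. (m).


Convert speed: V = 78 / 3.6 = 21.6667 m/s
L = 21.6667 * 47 / 43
L = 1018.3333 / 43
L = 23.7 m

23.7


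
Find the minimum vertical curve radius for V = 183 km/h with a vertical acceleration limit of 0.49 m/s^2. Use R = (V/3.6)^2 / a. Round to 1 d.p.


Convert speed: V = 183 / 3.6 = 50.8333 m/s
V^2 = 2584.0278 m^2/s^2
R_v = 2584.0278 / 0.49
R_v = 5273.5 m

5273.5


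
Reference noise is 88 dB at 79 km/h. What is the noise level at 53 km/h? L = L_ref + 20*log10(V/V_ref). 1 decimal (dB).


V/V_ref = 53 / 79 = 0.670886
log10(0.670886) = -0.173351
20 * -0.173351 = -3.467
L = 88 + -3.467 = 84.5 dB

84.5


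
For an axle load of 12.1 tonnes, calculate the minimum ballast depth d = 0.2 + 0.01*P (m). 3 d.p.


d = 0.2 + 0.01 * 12.1
d = 0.2 + 0.121
d = 0.321 m

0.321


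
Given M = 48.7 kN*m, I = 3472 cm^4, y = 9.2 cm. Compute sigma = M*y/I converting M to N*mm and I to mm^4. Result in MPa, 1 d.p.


Convert units:
M = 48.7 kN*m = 48700000 N*mm
y = 9.2 cm = 92 mm
I = 3472 cm^4 = 34720000 mm^4
sigma = 48700000 * 92 / 34720000
sigma = 129.0 MPa

129.0


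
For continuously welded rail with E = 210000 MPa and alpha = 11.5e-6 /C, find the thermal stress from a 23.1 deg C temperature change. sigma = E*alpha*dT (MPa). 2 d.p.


sigma = E * alpha * dT
sigma = 210000 * 11.5e-6 * 23.1
sigma = 2.415 * 23.1
sigma = 55.79 MPa

55.79


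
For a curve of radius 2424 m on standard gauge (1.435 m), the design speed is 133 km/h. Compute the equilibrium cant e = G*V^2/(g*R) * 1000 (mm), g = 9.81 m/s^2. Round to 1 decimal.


Convert speed: V = 133 / 3.6 = 36.9444 m/s
Apply formula: e = 1.435 * 36.9444^2 / (9.81 * 2424)
e = 1.435 * 1364.892 / 23779.44
e = 0.082366 m = 82.4 mm

82.4


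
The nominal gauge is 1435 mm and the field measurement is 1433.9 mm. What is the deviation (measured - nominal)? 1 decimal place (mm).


Deviation = measured - nominal
Deviation = 1433.9 - 1435
Deviation = -1.1 mm

-1.1


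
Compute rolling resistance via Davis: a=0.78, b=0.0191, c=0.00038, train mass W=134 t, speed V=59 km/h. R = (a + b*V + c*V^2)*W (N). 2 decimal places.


b*V = 0.0191 * 59 = 1.1269
c*V^2 = 0.00038 * 3481 = 1.32278
R_per_t = 0.78 + 1.1269 + 1.32278 = 3.22968 N/t
R_total = 3.22968 * 134 = 432.78 N

432.78


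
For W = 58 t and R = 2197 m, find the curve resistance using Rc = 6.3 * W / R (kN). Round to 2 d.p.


Rc = 6.3 * W / R
Rc = 6.3 * 58 / 2197
Rc = 365.4 / 2197
Rc = 0.17 kN

0.17


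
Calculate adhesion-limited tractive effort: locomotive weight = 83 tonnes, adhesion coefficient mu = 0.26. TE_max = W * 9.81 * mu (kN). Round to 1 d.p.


TE_max = W * g * mu
TE_max = 83 * 9.81 * 0.26
TE_max = 814.23 * 0.26
TE_max = 211.7 kN

211.7


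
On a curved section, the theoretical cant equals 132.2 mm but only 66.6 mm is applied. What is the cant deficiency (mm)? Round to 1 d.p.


Cant deficiency = equilibrium cant - actual cant
CD = 132.2 - 66.6
CD = 65.6 mm

65.6


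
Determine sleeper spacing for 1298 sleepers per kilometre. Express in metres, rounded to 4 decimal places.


Spacing = 1000 m / number of sleepers
Spacing = 1000 / 1298
Spacing = 0.7704 m

0.7704


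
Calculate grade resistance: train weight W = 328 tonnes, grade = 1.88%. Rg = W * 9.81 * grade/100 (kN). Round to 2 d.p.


Rg = W * 9.81 * grade / 100
Rg = 328 * 9.81 * 1.88 / 100
Rg = 3217.68 * 0.0188
Rg = 60.49 kN

60.49


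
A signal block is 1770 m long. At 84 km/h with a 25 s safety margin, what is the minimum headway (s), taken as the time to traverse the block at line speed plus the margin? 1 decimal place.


V = 84 / 3.6 = 23.3333 m/s
Block traversal time = 1770 / 23.3333 = 75.8571 s
Headway = 75.8571 + 25
Headway = 100.9 s

100.9


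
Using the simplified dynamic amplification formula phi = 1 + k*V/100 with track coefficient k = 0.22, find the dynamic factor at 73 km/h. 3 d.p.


phi = 1 + k * V / 100
phi = 1 + 0.22 * 73 / 100
phi = 1 + 0.1606
phi = 1.161

1.161


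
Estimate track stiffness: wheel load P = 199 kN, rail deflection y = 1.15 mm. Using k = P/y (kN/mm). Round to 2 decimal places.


Track stiffness k = P / y
k = 199 / 1.15
k = 173.04 kN/mm

173.04


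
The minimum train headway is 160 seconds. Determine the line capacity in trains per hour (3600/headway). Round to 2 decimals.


Capacity = 3600 / headway
Capacity = 3600 / 160
Capacity = 22.50 trains/hour

22.50


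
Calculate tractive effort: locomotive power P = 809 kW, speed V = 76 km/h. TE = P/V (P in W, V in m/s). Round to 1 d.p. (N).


Convert: P = 809 kW = 809000 W
V = 76 / 3.6 = 21.1111 m/s
TE = 809000 / 21.1111
TE = 38321.1 N

38321.1


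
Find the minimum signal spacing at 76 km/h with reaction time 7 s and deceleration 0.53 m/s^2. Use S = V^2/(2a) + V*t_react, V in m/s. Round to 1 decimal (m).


V = 76 / 3.6 = 21.1111 m/s
Braking distance = 21.1111^2 / (2*0.53) = 420.4519 m
Sighting distance = 21.1111 * 7 = 147.7778 m
S = 420.4519 + 147.7778 = 568.2 m

568.2


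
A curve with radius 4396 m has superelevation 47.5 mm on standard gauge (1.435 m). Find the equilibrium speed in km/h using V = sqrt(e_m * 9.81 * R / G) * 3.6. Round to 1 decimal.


Convert cant: e = 47.5 mm = 0.0475 m
V_ms = sqrt(0.0475 * 9.81 * 4396 / 1.435)
V_ms = sqrt(1427.474634) = 37.7819 m/s
V = 37.7819 * 3.6 = 136.0 km/h

136.0


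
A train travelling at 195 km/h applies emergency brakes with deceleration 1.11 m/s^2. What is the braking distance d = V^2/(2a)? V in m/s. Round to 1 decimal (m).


Convert speed: V = 195 / 3.6 = 54.1667 m/s
V^2 = 2934.0278
d = 2934.0278 / (2 * 1.11)
d = 2934.0278 / 2.22
d = 1321.6 m

1321.6


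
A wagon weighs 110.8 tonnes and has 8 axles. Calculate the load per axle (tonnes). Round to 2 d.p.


Load per axle = total weight / number of axles
Load = 110.8 / 8
Load = 13.85 tonnes

13.85


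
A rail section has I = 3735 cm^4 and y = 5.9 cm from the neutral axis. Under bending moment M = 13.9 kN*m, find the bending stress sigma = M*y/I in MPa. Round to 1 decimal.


Convert units:
M = 13.9 kN*m = 13900000 N*mm
y = 5.9 cm = 59 mm
I = 3735 cm^4 = 37350000 mm^4
sigma = 13900000 * 59 / 37350000
sigma = 22.0 MPa

22.0


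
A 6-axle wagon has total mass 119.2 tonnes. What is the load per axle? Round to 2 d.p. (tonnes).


Load per axle = total weight / number of axles
Load = 119.2 / 6
Load = 19.87 tonnes

19.87


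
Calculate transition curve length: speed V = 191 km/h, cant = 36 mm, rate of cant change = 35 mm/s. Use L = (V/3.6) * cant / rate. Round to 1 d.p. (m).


Convert speed: V = 191 / 3.6 = 53.0556 m/s
L = 53.0556 * 36 / 35
L = 1910.0 / 35
L = 54.6 m

54.6


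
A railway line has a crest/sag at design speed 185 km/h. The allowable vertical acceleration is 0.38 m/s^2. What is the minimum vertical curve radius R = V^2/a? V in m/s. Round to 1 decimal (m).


Convert speed: V = 185 / 3.6 = 51.3889 m/s
V^2 = 2640.8179 m^2/s^2
R_v = 2640.8179 / 0.38
R_v = 6949.5 m

6949.5


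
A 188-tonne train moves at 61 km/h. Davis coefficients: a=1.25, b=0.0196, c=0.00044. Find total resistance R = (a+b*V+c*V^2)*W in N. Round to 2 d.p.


b*V = 0.0196 * 61 = 1.1956
c*V^2 = 0.00044 * 3721 = 1.63724
R_per_t = 1.25 + 1.1956 + 1.63724 = 4.08284 N/t
R_total = 4.08284 * 188 = 767.57 N

767.57


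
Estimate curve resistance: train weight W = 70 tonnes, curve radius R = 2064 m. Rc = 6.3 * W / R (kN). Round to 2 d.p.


Rc = 6.3 * W / R
Rc = 6.3 * 70 / 2064
Rc = 441.0 / 2064
Rc = 0.21 kN

0.21


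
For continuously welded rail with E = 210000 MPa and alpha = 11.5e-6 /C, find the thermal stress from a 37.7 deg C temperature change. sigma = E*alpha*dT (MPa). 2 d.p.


sigma = E * alpha * dT
sigma = 210000 * 11.5e-6 * 37.7
sigma = 2.415 * 37.7
sigma = 91.05 MPa

91.05


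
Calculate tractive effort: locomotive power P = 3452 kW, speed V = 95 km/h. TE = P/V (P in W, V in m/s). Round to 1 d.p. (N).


Convert: P = 3452 kW = 3452000 W
V = 95 / 3.6 = 26.3889 m/s
TE = 3452000 / 26.3889
TE = 130812.6 N

130812.6


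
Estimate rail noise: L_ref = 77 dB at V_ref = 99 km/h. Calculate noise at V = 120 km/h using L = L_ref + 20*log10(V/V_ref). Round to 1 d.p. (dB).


V/V_ref = 120 / 99 = 1.212121
log10(1.212121) = 0.083546
20 * 0.083546 = 1.6709
L = 77 + 1.6709 = 78.7 dB

78.7


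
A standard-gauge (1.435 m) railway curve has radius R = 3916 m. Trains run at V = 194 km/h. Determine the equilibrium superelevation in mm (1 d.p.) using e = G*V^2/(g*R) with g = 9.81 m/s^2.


Convert speed: V = 194 / 3.6 = 53.8889 m/s
Apply formula: e = 1.435 * 53.8889^2 / (9.81 * 3916)
e = 1.435 * 2904.0123 / 38415.96
e = 0.108477 m = 108.5 mm

108.5


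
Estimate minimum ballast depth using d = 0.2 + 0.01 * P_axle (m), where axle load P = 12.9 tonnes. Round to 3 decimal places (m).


d = 0.2 + 0.01 * 12.9
d = 0.2 + 0.129
d = 0.329 m

0.329


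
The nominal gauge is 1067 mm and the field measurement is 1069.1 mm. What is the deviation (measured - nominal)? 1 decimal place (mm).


Deviation = measured - nominal
Deviation = 1069.1 - 1067
Deviation = 2.1 mm

2.1


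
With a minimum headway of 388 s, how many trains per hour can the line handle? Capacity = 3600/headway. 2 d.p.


Capacity = 3600 / headway
Capacity = 3600 / 388
Capacity = 9.28 trains/hour

9.28


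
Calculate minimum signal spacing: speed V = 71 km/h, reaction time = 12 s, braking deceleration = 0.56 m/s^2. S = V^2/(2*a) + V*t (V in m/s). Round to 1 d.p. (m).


V = 71 / 3.6 = 19.7222 m/s
Braking distance = 19.7222^2 / (2*0.56) = 347.2911 m
Sighting distance = 19.7222 * 12 = 236.6667 m
S = 347.2911 + 236.6667 = 584.0 m

584.0


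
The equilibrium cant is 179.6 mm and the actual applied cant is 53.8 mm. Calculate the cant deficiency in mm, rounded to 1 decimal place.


Cant deficiency = equilibrium cant - actual cant
CD = 179.6 - 53.8
CD = 125.8 mm

125.8


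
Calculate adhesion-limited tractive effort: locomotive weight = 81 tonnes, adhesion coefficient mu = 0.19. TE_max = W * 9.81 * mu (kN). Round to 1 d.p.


TE_max = W * g * mu
TE_max = 81 * 9.81 * 0.19
TE_max = 794.61 * 0.19
TE_max = 151.0 kN

151.0


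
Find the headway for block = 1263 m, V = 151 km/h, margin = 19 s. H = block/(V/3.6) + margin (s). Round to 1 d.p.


V = 151 / 3.6 = 41.9444 m/s
Block traversal time = 1263 / 41.9444 = 30.1113 s
Headway = 30.1113 + 19
Headway = 49.1 s

49.1


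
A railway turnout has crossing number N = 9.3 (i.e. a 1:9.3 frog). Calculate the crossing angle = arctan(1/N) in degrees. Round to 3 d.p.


1/N = 1/9.3 = 0.107527
angle = arctan(0.107527) = 0.107115 rad
angle = 0.107115 * 180/pi = 6.137 degrees

6.137


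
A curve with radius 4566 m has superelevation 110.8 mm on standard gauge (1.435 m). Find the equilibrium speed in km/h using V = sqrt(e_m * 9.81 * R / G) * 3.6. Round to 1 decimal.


Convert cant: e = 110.8 mm = 0.1108 m
V_ms = sqrt(0.1108 * 9.81 * 4566 / 1.435)
V_ms = sqrt(3458.539769) = 58.8094 m/s
V = 58.8094 * 3.6 = 211.7 km/h

211.7


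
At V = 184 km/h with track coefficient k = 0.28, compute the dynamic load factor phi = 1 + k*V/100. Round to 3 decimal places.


phi = 1 + k * V / 100
phi = 1 + 0.28 * 184 / 100
phi = 1 + 0.5152
phi = 1.515

1.515


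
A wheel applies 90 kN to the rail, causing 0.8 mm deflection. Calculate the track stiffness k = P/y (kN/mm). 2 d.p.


Track stiffness k = P / y
k = 90 / 0.8
k = 112.50 kN/mm

112.50


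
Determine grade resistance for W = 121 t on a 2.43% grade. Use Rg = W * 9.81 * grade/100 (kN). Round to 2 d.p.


Rg = W * 9.81 * grade / 100
Rg = 121 * 9.81 * 2.43 / 100
Rg = 1187.01 * 0.0243
Rg = 28.84 kN

28.84


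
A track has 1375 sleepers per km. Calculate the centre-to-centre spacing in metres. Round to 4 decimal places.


Spacing = 1000 m / number of sleepers
Spacing = 1000 / 1375
Spacing = 0.7273 m

0.7273


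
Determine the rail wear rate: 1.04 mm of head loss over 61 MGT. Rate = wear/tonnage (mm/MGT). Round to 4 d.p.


Wear rate = total wear / cumulative tonnage
Rate = 1.04 / 61
Rate = 0.0170 mm/MGT

0.0170


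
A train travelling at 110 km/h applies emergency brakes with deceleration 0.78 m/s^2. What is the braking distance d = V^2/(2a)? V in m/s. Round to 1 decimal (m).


Convert speed: V = 110 / 3.6 = 30.5556 m/s
V^2 = 933.642
d = 933.642 / (2 * 0.78)
d = 933.642 / 1.56
d = 598.5 m

598.5


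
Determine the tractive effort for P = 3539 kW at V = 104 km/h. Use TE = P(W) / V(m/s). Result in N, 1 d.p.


Convert: P = 3539 kW = 3539000 W
V = 104 / 3.6 = 28.8889 m/s
TE = 3539000 / 28.8889
TE = 122503.8 N

122503.8


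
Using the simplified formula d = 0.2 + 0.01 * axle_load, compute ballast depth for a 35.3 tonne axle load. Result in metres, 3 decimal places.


d = 0.2 + 0.01 * 35.3
d = 0.2 + 0.353
d = 0.553 m

0.553


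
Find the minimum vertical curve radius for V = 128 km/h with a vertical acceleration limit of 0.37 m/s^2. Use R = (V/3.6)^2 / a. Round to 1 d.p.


Convert speed: V = 128 / 3.6 = 35.5556 m/s
V^2 = 1264.1975 m^2/s^2
R_v = 1264.1975 / 0.37
R_v = 3416.8 m

3416.8


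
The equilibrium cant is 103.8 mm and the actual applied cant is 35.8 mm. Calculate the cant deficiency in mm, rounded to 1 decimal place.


Cant deficiency = equilibrium cant - actual cant
CD = 103.8 - 35.8
CD = 68.0 mm

68.0


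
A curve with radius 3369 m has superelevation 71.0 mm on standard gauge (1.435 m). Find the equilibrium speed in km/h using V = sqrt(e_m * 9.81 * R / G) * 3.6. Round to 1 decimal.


Convert cant: e = 71.0 mm = 0.0710 m
V_ms = sqrt(0.0710 * 9.81 * 3369 / 1.435)
V_ms = sqrt(1635.221038) = 40.4379 m/s
V = 40.4379 * 3.6 = 145.6 km/h

145.6


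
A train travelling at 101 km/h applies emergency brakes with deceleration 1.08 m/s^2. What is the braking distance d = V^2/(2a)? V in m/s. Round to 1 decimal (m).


Convert speed: V = 101 / 3.6 = 28.0556 m/s
V^2 = 787.1142
d = 787.1142 / (2 * 1.08)
d = 787.1142 / 2.16
d = 364.4 m

364.4


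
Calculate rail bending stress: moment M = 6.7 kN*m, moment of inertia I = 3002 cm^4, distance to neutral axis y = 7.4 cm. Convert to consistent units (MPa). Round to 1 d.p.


Convert units:
M = 6.7 kN*m = 6700000 N*mm
y = 7.4 cm = 74 mm
I = 3002 cm^4 = 30020000 mm^4
sigma = 6700000 * 74 / 30020000
sigma = 16.5 MPa

16.5


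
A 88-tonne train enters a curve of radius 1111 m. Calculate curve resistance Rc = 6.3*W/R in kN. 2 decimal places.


Rc = 6.3 * W / R
Rc = 6.3 * 88 / 1111
Rc = 554.4 / 1111
Rc = 0.50 kN

0.50


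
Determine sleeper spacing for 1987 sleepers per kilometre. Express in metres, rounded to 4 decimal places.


Spacing = 1000 m / number of sleepers
Spacing = 1000 / 1987
Spacing = 0.5033 m

0.5033


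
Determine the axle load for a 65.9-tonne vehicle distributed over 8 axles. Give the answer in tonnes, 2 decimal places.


Load per axle = total weight / number of axles
Load = 65.9 / 8
Load = 8.24 tonnes

8.24


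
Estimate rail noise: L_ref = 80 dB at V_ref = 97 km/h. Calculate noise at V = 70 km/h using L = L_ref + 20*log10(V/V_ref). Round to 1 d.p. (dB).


V/V_ref = 70 / 97 = 0.721649
log10(0.721649) = -0.141674
20 * -0.141674 = -2.8335
L = 80 + -2.8335 = 77.2 dB

77.2


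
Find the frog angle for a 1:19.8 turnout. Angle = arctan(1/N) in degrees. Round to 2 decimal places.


1/N = 1/19.8 = 0.050505
angle = arctan(0.050505) = 0.050462 rad
angle = 0.050462 * 180/pi = 2.89 degrees

2.89


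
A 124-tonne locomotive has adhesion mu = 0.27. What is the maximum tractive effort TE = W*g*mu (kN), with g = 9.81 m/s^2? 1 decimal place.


TE_max = W * g * mu
TE_max = 124 * 9.81 * 0.27
TE_max = 1216.44 * 0.27
TE_max = 328.4 kN

328.4


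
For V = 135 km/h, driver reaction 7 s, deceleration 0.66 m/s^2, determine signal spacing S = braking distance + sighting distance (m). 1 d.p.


V = 135 / 3.6 = 37.5 m/s
Braking distance = 37.5^2 / (2*0.66) = 1065.3409 m
Sighting distance = 37.5 * 7 = 262.5 m
S = 1065.3409 + 262.5 = 1327.8 m

1327.8


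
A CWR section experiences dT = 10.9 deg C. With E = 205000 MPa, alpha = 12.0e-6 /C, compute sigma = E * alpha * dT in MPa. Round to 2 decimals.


sigma = E * alpha * dT
sigma = 205000 * 12.0e-6 * 10.9
sigma = 2.46 * 10.9
sigma = 26.81 MPa

26.81


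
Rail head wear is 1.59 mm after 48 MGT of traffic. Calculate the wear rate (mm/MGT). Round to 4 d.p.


Wear rate = total wear / cumulative tonnage
Rate = 1.59 / 48
Rate = 0.0331 mm/MGT

0.0331


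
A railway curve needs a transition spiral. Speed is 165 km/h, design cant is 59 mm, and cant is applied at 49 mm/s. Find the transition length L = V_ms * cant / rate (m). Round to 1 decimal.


Convert speed: V = 165 / 3.6 = 45.8333 m/s
L = 45.8333 * 59 / 49
L = 2704.1667 / 49
L = 55.2 m

55.2


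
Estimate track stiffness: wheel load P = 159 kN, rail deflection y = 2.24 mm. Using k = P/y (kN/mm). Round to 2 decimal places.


Track stiffness k = P / y
k = 159 / 2.24
k = 70.98 kN/mm

70.98


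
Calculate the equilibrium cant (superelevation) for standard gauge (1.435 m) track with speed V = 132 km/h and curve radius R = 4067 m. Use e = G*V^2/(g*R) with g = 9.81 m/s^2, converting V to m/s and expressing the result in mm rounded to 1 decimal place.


Convert speed: V = 132 / 3.6 = 36.6667 m/s
Apply formula: e = 1.435 * 36.6667^2 / (9.81 * 4067)
e = 1.435 * 1344.4444 / 39897.27
e = 0.048356 m = 48.4 mm

48.4


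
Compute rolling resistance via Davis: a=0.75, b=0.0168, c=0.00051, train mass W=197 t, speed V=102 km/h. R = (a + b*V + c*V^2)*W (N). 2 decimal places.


b*V = 0.0168 * 102 = 1.7136
c*V^2 = 0.00051 * 10404 = 5.30604
R_per_t = 0.75 + 1.7136 + 5.30604 = 7.76964 N/t
R_total = 7.76964 * 197 = 1530.62 N

1530.62


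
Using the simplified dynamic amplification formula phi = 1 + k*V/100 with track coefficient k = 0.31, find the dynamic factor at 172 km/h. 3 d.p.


phi = 1 + k * V / 100
phi = 1 + 0.31 * 172 / 100
phi = 1 + 0.5332
phi = 1.533

1.533


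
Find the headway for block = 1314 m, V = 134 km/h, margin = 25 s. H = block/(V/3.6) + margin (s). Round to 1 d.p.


V = 134 / 3.6 = 37.2222 m/s
Block traversal time = 1314 / 37.2222 = 35.3015 s
Headway = 35.3015 + 25
Headway = 60.3 s

60.3


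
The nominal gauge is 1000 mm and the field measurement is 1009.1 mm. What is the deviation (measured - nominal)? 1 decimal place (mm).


Deviation = measured - nominal
Deviation = 1009.1 - 1000
Deviation = 9.1 mm

9.1


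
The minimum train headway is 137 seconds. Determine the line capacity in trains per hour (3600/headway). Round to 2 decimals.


Capacity = 3600 / headway
Capacity = 3600 / 137
Capacity = 26.28 trains/hour

26.28


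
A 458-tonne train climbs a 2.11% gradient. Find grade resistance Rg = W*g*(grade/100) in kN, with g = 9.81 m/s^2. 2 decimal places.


Rg = W * 9.81 * grade / 100
Rg = 458 * 9.81 * 2.11 / 100
Rg = 4492.98 * 0.0211
Rg = 94.80 kN

94.80


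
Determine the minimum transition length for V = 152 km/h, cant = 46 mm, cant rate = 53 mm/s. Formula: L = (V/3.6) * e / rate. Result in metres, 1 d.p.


Convert speed: V = 152 / 3.6 = 42.2222 m/s
L = 42.2222 * 46 / 53
L = 1942.2222 / 53
L = 36.6 m

36.6


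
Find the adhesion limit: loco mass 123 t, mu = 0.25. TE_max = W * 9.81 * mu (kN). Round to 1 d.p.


TE_max = W * g * mu
TE_max = 123 * 9.81 * 0.25
TE_max = 1206.63 * 0.25
TE_max = 301.7 kN

301.7


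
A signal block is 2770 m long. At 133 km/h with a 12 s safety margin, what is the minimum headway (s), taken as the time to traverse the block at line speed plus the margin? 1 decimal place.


V = 133 / 3.6 = 36.9444 m/s
Block traversal time = 2770 / 36.9444 = 74.9774 s
Headway = 74.9774 + 12
Headway = 87.0 s

87.0


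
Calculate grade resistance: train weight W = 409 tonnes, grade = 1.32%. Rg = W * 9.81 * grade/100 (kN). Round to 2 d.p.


Rg = W * 9.81 * grade / 100
Rg = 409 * 9.81 * 1.32 / 100
Rg = 4012.29 * 0.0132
Rg = 52.96 kN

52.96


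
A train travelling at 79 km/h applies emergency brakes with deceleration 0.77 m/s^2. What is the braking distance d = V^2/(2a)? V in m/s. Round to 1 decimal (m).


Convert speed: V = 79 / 3.6 = 21.9444 m/s
V^2 = 481.5586
d = 481.5586 / (2 * 0.77)
d = 481.5586 / 1.54
d = 312.7 m

312.7


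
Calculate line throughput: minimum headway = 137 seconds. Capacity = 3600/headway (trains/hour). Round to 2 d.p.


Capacity = 3600 / headway
Capacity = 3600 / 137
Capacity = 26.28 trains/hour

26.28


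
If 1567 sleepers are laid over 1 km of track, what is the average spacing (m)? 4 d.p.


Spacing = 1000 m / number of sleepers
Spacing = 1000 / 1567
Spacing = 0.6382 m

0.6382


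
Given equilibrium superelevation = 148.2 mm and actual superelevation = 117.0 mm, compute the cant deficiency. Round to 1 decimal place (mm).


Cant deficiency = equilibrium cant - actual cant
CD = 148.2 - 117.0
CD = 31.2 mm

31.2


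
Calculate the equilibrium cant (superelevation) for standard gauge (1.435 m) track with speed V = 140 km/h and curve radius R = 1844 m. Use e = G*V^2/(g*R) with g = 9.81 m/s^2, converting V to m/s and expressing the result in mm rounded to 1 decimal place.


Convert speed: V = 140 / 3.6 = 38.8889 m/s
Apply formula: e = 1.435 * 38.8889^2 / (9.81 * 1844)
e = 1.435 * 1512.3457 / 18089.64
e = 0.11997 m = 120.0 mm

120.0


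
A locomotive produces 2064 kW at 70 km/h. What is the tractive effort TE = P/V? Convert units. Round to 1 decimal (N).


Convert: P = 2064 kW = 2064000 W
V = 70 / 3.6 = 19.4444 m/s
TE = 2064000 / 19.4444
TE = 106148.6 N

106148.6


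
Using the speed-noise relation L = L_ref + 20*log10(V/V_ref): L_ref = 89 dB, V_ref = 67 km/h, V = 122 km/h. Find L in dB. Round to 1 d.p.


V/V_ref = 122 / 67 = 1.820896
log10(1.820896) = 0.260285
20 * 0.260285 = 5.2057
L = 89 + 5.2057 = 94.2 dB

94.2


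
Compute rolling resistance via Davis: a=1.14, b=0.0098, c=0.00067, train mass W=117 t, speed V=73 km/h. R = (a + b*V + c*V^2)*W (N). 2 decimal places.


b*V = 0.0098 * 73 = 0.7154
c*V^2 = 0.00067 * 5329 = 3.57043
R_per_t = 1.14 + 0.7154 + 3.57043 = 5.42583 N/t
R_total = 5.42583 * 117 = 634.82 N

634.82


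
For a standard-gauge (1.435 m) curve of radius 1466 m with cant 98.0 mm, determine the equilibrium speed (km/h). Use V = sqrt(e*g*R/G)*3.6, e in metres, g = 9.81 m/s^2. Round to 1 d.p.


Convert cant: e = 98.0 mm = 0.0980 m
V_ms = sqrt(0.0980 * 9.81 * 1466 / 1.435)
V_ms = sqrt(982.148488) = 31.3392 m/s
V = 31.3392 * 3.6 = 112.8 km/h

112.8


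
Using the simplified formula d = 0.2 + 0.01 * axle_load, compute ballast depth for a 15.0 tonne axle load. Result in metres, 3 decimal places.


d = 0.2 + 0.01 * 15.0
d = 0.2 + 0.15
d = 0.350 m

0.350


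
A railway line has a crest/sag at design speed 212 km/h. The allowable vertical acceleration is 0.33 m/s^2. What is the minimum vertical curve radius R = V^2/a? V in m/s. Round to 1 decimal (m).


Convert speed: V = 212 / 3.6 = 58.8889 m/s
V^2 = 3467.9012 m^2/s^2
R_v = 3467.9012 / 0.33
R_v = 10508.8 m

10508.8


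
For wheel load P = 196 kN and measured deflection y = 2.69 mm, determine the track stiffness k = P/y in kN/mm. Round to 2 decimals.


Track stiffness k = P / y
k = 196 / 2.69
k = 72.86 kN/mm

72.86


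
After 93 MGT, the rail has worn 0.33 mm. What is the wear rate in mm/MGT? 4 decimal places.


Wear rate = total wear / cumulative tonnage
Rate = 0.33 / 93
Rate = 0.0035 mm/MGT

0.0035


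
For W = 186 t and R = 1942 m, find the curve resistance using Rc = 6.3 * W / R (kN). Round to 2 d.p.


Rc = 6.3 * W / R
Rc = 6.3 * 186 / 1942
Rc = 1171.8 / 1942
Rc = 0.60 kN

0.60


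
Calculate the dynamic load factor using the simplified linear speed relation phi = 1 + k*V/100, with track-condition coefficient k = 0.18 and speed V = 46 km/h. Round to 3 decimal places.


phi = 1 + k * V / 100
phi = 1 + 0.18 * 46 / 100
phi = 1 + 0.0828
phi = 1.083

1.083


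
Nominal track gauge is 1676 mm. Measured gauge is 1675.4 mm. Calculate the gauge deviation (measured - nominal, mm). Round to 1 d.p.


Deviation = measured - nominal
Deviation = 1675.4 - 1676
Deviation = -0.6 mm

-0.6


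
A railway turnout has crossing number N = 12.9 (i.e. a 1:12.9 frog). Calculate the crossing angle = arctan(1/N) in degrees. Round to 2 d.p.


1/N = 1/12.9 = 0.077519
angle = arctan(0.077519) = 0.077365 rad
angle = 0.077365 * 180/pi = 4.43 degrees

4.43


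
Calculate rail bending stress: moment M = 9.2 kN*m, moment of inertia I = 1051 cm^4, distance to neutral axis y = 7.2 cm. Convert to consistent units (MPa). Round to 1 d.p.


Convert units:
M = 9.2 kN*m = 9200000 N*mm
y = 7.2 cm = 72 mm
I = 1051 cm^4 = 10510000 mm^4
sigma = 9200000 * 72 / 10510000
sigma = 63.0 MPa

63.0


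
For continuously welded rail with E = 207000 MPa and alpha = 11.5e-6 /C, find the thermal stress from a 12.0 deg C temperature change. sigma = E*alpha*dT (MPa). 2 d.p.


sigma = E * alpha * dT
sigma = 207000 * 11.5e-6 * 12.0
sigma = 2.3805 * 12.0
sigma = 28.57 MPa

28.57


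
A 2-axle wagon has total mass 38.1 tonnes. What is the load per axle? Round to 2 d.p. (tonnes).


Load per axle = total weight / number of axles
Load = 38.1 / 2
Load = 19.05 tonnes

19.05


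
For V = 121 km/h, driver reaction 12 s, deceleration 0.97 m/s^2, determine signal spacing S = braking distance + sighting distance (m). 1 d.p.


V = 121 / 3.6 = 33.6111 m/s
Braking distance = 33.6111^2 / (2*0.97) = 582.3231 m
Sighting distance = 33.6111 * 12 = 403.3333 m
S = 582.3231 + 403.3333 = 985.7 m

985.7


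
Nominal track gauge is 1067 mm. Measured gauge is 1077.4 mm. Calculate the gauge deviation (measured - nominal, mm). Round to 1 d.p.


Deviation = measured - nominal
Deviation = 1077.4 - 1067
Deviation = 10.4 mm

10.4


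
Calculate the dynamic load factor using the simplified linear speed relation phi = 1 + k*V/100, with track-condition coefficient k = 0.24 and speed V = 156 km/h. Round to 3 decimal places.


phi = 1 + k * V / 100
phi = 1 + 0.24 * 156 / 100
phi = 1 + 0.3744
phi = 1.374

1.374


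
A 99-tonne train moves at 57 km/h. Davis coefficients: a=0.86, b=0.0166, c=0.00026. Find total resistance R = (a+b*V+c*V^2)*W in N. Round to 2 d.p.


b*V = 0.0166 * 57 = 0.9462
c*V^2 = 0.00026 * 3249 = 0.84474
R_per_t = 0.86 + 0.9462 + 0.84474 = 2.65094 N/t
R_total = 2.65094 * 99 = 262.44 N

262.44
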